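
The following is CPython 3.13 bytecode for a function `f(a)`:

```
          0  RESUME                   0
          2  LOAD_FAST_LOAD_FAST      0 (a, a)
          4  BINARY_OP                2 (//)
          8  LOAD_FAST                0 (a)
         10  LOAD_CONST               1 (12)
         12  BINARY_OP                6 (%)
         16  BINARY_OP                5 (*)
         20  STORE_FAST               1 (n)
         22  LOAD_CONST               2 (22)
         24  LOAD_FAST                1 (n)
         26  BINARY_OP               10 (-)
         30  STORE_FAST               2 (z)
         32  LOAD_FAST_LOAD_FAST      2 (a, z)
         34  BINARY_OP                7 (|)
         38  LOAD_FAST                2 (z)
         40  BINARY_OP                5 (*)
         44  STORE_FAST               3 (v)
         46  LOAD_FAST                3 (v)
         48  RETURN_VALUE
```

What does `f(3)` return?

361

LOAD_FAST_LOAD_FAST a,a → push 3,3. Stack: [3, 3]
BINARY_OP // → 3 // 3 = 1. Stack: [1]
LOAD_FAST a → push 3. Stack: [1, 3]
LOAD_CONST → push 12. Stack: [1, 3, 12]
BINARY_OP % → 3 % 12 = 3. Stack: [1, 3]
BINARY_OP * → 1 * 3 = 3. Stack: [3]
STORE_FAST n → n=3. Stack: []
LOAD_CONST → push 22. Stack: [22]
LOAD_FAST n → push 3. Stack: [22, 3]
BINARY_OP - → 22 - 3 = 19. Stack: [19]
STORE_FAST z → z=19. Stack: []
LOAD_FAST_LOAD_FAST a,z → push 3,19. Stack: [3, 19]
BINARY_OP | → 3 | 19 = 19. Stack: [19]
LOAD_FAST z → push 19. Stack: [19, 19]
BINARY_OP * → 19 * 19 = 361. Stack: [361]
STORE_FAST v → v=361. Stack: []
LOAD_FAST v → push 361. Stack: [361]
RETURN_VALUE → return 361.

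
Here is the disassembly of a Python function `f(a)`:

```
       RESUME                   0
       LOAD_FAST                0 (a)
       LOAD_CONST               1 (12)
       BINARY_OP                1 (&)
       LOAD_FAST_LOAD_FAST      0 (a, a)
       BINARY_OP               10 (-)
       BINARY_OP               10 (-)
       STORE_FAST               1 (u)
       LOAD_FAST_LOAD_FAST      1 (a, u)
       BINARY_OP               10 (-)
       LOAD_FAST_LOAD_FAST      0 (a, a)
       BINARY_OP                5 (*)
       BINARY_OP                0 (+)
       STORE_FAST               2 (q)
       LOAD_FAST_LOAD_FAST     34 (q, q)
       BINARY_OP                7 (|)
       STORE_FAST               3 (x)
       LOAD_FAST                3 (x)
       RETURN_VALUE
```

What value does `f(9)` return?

LOAD_FAST a → push 9. Stack: [9]
LOAD_CONST → push 12. Stack: [9, 12]
BINARY_OP & → 9 & 12 = 8. Stack: [8]
LOAD_FAST_LOAD_FAST a,a → push 9,9. Stack: [8, 9, 9]
BINARY_OP - → 9 - 9 = 0. Stack: [8, 0]
BINARY_OP - → 8 - 0 = 8. Stack: [8]
STORE_FAST u → u=8. Stack: []
LOAD_FAST_LOAD_FAST a,u → push 9,8. Stack: [9, 8]
BINARY_OP - → 9 - 8 = 1. Stack: [1]
LOAD_FAST_LOAD_FAST a,a → push 9,9. Stack: [1, 9, 9]
BINARY_OP * → 9 * 9 = 81. Stack: [1, 81]
BINARY_OP + → 1 + 81 = 82. Stack: [82]
STORE_FAST q → q=82. Stack: []
LOAD_FAST_LOAD_FAST q,q → push 82,82. Stack: [82, 82]
BINARY_OP | → 82 | 82 = 82. Stack: [82]
STORE_FAST x → x=82. Stack: []
LOAD_FAST x → push 82. Stack: [82]
RETURN_VALUE → return 82.

82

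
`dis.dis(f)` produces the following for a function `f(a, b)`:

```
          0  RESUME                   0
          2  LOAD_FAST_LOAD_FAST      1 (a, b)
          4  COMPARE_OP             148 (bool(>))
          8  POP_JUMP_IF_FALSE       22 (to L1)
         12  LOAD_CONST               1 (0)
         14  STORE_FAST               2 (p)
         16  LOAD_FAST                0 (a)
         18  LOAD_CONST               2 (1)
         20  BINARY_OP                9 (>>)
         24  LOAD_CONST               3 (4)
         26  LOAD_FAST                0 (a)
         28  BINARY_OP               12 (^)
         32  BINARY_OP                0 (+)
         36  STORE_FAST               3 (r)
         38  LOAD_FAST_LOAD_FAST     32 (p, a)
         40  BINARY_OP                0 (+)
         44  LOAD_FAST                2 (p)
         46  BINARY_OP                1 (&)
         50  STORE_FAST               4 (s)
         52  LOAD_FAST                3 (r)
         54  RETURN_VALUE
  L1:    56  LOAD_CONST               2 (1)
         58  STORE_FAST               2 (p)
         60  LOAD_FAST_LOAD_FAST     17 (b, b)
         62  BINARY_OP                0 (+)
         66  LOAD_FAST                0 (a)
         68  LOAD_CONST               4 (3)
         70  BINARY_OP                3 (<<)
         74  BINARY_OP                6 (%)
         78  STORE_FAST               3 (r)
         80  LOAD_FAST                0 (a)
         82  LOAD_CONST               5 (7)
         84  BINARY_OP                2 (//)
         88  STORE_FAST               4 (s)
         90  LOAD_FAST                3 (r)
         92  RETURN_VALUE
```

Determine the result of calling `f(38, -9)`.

53

LOAD_FAST_LOAD_FAST a,b → push 38,-9. Stack: [38, -9]
COMPARE_OP bool(>) → 38 vs -9 = True. Stack: [True]
POP_JUMP_IF_FALSE → pop True; no jump. Stack: []
LOAD_CONST → push 0. Stack: [0]
STORE_FAST p → p=0. Stack: []
LOAD_FAST a → push 38. Stack: [38]
LOAD_CONST → push 1. Stack: [38, 1]
BINARY_OP >> → 38 >> 1 = 19. Stack: [19]
LOAD_CONST → push 4. Stack: [19, 4]
LOAD_FAST a → push 38. Stack: [19, 4, 38]
BINARY_OP ^ → 4 ^ 38 = 34. Stack: [19, 34]
BINARY_OP + → 19 + 34 = 53. Stack: [53]
STORE_FAST r → r=53. Stack: []
LOAD_FAST_LOAD_FAST p,a → push 0,38. Stack: [0, 38]
BINARY_OP + → 0 + 38 = 38. Stack: [38]
LOAD_FAST p → push 0. Stack: [38, 0]
BINARY_OP & → 38 & 0 = 0. Stack: [0]
STORE_FAST s → s=0. Stack: []
LOAD_FAST r → push 53. Stack: [53]
RETURN_VALUE → return 53.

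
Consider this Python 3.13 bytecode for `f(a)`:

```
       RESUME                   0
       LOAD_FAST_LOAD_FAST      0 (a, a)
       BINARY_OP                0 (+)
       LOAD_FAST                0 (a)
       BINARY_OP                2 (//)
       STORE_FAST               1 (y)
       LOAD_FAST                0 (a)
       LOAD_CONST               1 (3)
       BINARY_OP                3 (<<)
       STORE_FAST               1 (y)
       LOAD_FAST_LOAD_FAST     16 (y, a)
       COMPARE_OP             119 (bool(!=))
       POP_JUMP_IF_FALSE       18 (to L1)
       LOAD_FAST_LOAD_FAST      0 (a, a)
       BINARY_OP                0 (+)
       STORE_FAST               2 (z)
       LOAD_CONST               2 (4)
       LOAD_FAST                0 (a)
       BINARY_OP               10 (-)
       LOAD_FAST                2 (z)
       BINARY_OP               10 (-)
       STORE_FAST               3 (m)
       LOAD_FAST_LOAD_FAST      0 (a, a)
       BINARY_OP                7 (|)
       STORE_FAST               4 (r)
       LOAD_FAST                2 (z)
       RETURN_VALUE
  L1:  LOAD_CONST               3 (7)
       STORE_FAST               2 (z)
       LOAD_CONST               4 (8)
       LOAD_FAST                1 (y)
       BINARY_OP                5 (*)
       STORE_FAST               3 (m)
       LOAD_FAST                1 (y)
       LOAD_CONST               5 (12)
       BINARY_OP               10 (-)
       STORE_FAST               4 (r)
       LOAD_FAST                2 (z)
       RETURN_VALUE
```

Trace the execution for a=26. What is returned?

LOAD_FAST_LOAD_FAST a,a → push 26,26. Stack: [26, 26]
BINARY_OP + → 26 + 26 = 52. Stack: [52]
LOAD_FAST a → push 26. Stack: [52, 26]
BINARY_OP // → 52 // 26 = 2. Stack: [2]
STORE_FAST y → y=2. Stack: []
LOAD_FAST a → push 26. Stack: [26]
LOAD_CONST → push 3. Stack: [26, 3]
BINARY_OP << → 26 << 3 = 208. Stack: [208]
STORE_FAST y → y=208. Stack: []
LOAD_FAST_LOAD_FAST y,a → push 208,26. Stack: [208, 26]
COMPARE_OP bool(!=) → 208 vs 26 = True. Stack: [True]
POP_JUMP_IF_FALSE → pop True; no jump. Stack: []
LOAD_FAST_LOAD_FAST a,a → push 26,26. Stack: [26, 26]
BINARY_OP + → 26 + 26 = 52. Stack: [52]
STORE_FAST z → z=52. Stack: []
LOAD_CONST → push 4. Stack: [4]
LOAD_FAST a → push 26. Stack: [4, 26]
BINARY_OP - → 4 - 26 = -22. Stack: [-22]
LOAD_FAST z → push 52. Stack: [-22, 52]
BINARY_OP - → -22 - 52 = -74. Stack: [-74]
STORE_FAST m → m=-74. Stack: []
LOAD_FAST_LOAD_FAST a,a → push 26,26. Stack: [26, 26]
BINARY_OP | → 26 | 26 = 26. Stack: [26]
STORE_FAST r → r=26. Stack: []
LOAD_FAST z → push 52. Stack: [52]
RETURN_VALUE → return 52.

52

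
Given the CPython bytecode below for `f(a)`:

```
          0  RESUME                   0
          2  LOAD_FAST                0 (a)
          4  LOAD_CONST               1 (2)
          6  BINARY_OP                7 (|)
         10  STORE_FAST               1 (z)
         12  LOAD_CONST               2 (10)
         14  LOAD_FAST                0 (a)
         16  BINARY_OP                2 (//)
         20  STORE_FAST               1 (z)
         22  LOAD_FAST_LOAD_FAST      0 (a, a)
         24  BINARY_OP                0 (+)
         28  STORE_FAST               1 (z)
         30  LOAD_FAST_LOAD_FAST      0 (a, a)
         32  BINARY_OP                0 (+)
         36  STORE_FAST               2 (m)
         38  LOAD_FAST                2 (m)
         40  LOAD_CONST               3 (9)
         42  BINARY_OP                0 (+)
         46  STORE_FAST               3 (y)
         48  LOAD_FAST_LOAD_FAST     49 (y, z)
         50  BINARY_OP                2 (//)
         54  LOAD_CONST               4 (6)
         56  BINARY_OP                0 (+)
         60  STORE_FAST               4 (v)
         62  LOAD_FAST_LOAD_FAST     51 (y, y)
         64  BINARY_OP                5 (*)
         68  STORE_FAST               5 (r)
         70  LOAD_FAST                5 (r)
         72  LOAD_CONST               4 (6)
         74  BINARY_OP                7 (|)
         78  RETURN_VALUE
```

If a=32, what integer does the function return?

LOAD_FAST a → push 32. Stack: [32]
LOAD_CONST → push 2. Stack: [32, 2]
BINARY_OP | → 32 | 2 = 34. Stack: [34]
STORE_FAST z → z=34. Stack: []
LOAD_CONST → push 10. Stack: [10]
LOAD_FAST a → push 32. Stack: [10, 32]
BINARY_OP // → 10 // 32 = 0. Stack: [0]
STORE_FAST z → z=0. Stack: []
LOAD_FAST_LOAD_FAST a,a → push 32,32. Stack: [32, 32]
BINARY_OP + → 32 + 32 = 64. Stack: [64]
STORE_FAST z → z=64. Stack: []
LOAD_FAST_LOAD_FAST a,a → push 32,32. Stack: [32, 32]
BINARY_OP + → 32 + 32 = 64. Stack: [64]
STORE_FAST m → m=64. Stack: []
LOAD_FAST m → push 64. Stack: [64]
LOAD_CONST → push 9. Stack: [64, 9]
BINARY_OP + → 64 + 9 = 73. Stack: [73]
STORE_FAST y → y=73. Stack: []
LOAD_FAST_LOAD_FAST y,z → push 73,64. Stack: [73, 64]
BINARY_OP // → 73 // 64 = 1. Stack: [1]
LOAD_CONST → push 6. Stack: [1, 6]
BINARY_OP + → 1 + 6 = 7. Stack: [7]
STORE_FAST v → v=7. Stack: []
LOAD_FAST_LOAD_FAST y,y → push 73,73. Stack: [73, 73]
BINARY_OP * → 73 * 73 = 5329. Stack: [5329]
STORE_FAST r → r=5329. Stack: []
LOAD_FAST r → push 5329. Stack: [5329]
LOAD_CONST → push 6. Stack: [5329, 6]
BINARY_OP | → 5329 | 6 = 5335. Stack: [5335]
RETURN_VALUE → return 5335.

5335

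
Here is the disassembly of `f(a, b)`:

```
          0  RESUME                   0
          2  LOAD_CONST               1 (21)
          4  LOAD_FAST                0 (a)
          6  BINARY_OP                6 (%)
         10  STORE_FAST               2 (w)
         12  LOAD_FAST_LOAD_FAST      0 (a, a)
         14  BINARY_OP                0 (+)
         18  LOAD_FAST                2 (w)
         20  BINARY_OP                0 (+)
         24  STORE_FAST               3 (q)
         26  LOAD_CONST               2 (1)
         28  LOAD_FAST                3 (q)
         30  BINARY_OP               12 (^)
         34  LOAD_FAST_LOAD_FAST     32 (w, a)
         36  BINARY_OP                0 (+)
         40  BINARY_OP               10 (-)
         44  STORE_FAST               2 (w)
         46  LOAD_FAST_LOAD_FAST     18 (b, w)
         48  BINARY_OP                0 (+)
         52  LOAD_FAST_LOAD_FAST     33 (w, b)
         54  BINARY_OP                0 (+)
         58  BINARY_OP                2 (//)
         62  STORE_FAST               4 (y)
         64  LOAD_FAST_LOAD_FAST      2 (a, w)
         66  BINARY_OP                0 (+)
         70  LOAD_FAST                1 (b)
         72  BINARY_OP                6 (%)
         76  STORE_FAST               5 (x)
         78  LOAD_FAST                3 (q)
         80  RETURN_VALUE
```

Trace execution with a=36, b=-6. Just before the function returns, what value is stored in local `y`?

LOAD_CONST → push 21. Stack: [21]
LOAD_FAST a → push 36. Stack: [21, 36]
BINARY_OP % → 21 % 36 = 21. Stack: [21]
STORE_FAST w → w=21. Stack: []
LOAD_FAST_LOAD_FAST a,a → push 36,36. Stack: [36, 36]
BINARY_OP + → 36 + 36 = 72. Stack: [72]
LOAD_FAST w → push 21. Stack: [72, 21]
BINARY_OP + → 72 + 21 = 93. Stack: [93]
STORE_FAST q → q=93. Stack: []
LOAD_CONST → push 1. Stack: [1]
LOAD_FAST q → push 93. Stack: [1, 93]
BINARY_OP ^ → 1 ^ 93 = 92. Stack: [92]
LOAD_FAST_LOAD_FAST w,a → push 21,36. Stack: [92, 21, 36]
BINARY_OP + → 21 + 36 = 57. Stack: [92, 57]
BINARY_OP - → 92 - 57 = 35. Stack: [35]
STORE_FAST w → w=35. Stack: []
LOAD_FAST_LOAD_FAST b,w → push -6,35. Stack: [-6, 35]
BINARY_OP + → -6 + 35 = 29. Stack: [29]
LOAD_FAST_LOAD_FAST w,b → push 35,-6. Stack: [29, 35, -6]
BINARY_OP + → 35 + -6 = 29. Stack: [29, 29]
BINARY_OP // → 29 // 29 = 1. Stack: [1]
STORE_FAST y → y=1. Stack: []
LOAD_FAST_LOAD_FAST a,w → push 36,35. Stack: [36, 35]
BINARY_OP + → 36 + 35 = 71. Stack: [71]
LOAD_FAST b → push -6. Stack: [71, -6]
BINARY_OP % → 71 % -6 = -1. Stack: [-1]
STORE_FAST x → x=-1. Stack: []
LOAD_FAST q → push 93. Stack: [93]
RETURN_VALUE → return 93.

1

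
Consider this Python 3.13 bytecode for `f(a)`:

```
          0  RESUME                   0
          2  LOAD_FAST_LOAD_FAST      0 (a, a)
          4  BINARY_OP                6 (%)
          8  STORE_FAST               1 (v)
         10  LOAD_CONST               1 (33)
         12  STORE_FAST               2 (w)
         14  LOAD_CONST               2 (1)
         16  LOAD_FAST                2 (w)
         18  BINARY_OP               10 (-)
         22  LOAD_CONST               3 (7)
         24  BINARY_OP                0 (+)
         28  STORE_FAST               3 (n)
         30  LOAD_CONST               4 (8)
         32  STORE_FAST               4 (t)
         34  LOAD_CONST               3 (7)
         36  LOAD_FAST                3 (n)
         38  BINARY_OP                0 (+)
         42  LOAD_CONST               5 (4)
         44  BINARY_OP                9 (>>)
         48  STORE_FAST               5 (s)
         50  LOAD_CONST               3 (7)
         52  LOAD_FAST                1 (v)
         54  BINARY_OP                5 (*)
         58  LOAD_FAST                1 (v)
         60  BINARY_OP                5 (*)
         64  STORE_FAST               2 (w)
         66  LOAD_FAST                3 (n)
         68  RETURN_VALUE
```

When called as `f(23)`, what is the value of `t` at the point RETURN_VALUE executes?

8

LOAD_FAST_LOAD_FAST a,a → push 23,23. Stack: [23, 23]
BINARY_OP % → 23 % 23 = 0. Stack: [0]
STORE_FAST v → v=0. Stack: []
LOAD_CONST → push 33. Stack: [33]
STORE_FAST w → w=33. Stack: []
LOAD_CONST → push 1. Stack: [1]
LOAD_FAST w → push 33. Stack: [1, 33]
BINARY_OP - → 1 - 33 = -32. Stack: [-32]
LOAD_CONST → push 7. Stack: [-32, 7]
BINARY_OP + → -32 + 7 = -25. Stack: [-25]
STORE_FAST n → n=-25. Stack: []
LOAD_CONST → push 8. Stack: [8]
STORE_FAST t → t=8. Stack: []
LOAD_CONST → push 7. Stack: [7]
LOAD_FAST n → push -25. Stack: [7, -25]
BINARY_OP + → 7 + -25 = -18. Stack: [-18]
LOAD_CONST → push 4. Stack: [-18, 4]
BINARY_OP >> → -18 >> 4 = -2. Stack: [-2]
STORE_FAST s → s=-2. Stack: []
LOAD_CONST → push 7. Stack: [7]
LOAD_FAST v → push 0. Stack: [7, 0]
BINARY_OP * → 7 * 0 = 0. Stack: [0]
LOAD_FAST v → push 0. Stack: [0, 0]
BINARY_OP * → 0 * 0 = 0. Stack: [0]
STORE_FAST w → w=0. Stack: []
LOAD_FAST n → push -25. Stack: [-25]
RETURN_VALUE → return -25.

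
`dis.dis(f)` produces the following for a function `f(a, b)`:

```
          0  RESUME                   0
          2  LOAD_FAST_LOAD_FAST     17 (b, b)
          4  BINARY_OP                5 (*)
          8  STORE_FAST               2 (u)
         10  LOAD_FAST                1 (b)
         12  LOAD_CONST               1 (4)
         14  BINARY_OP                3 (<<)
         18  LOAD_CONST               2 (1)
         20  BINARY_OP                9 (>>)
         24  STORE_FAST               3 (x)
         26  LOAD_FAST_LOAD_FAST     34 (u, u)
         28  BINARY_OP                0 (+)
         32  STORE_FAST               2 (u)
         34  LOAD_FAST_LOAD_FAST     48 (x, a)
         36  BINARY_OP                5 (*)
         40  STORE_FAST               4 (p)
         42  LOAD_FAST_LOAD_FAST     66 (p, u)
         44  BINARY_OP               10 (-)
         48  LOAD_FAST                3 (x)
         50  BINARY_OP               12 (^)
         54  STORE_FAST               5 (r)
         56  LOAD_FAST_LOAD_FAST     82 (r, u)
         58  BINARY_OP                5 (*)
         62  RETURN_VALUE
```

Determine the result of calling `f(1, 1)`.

LOAD_FAST_LOAD_FAST b,b → push 1,1. Stack: [1, 1]
BINARY_OP * → 1 * 1 = 1. Stack: [1]
STORE_FAST u → u=1. Stack: []
LOAD_FAST b → push 1. Stack: [1]
LOAD_CONST → push 4. Stack: [1, 4]
BINARY_OP << → 1 << 4 = 16. Stack: [16]
LOAD_CONST → push 1. Stack: [16, 1]
BINARY_OP >> → 16 >> 1 = 8. Stack: [8]
STORE_FAST x → x=8. Stack: []
LOAD_FAST_LOAD_FAST u,u → push 1,1. Stack: [1, 1]
BINARY_OP + → 1 + 1 = 2. Stack: [2]
STORE_FAST u → u=2. Stack: []
LOAD_FAST_LOAD_FAST x,a → push 8,1. Stack: [8, 1]
BINARY_OP * → 8 * 1 = 8. Stack: [8]
STORE_FAST p → p=8. Stack: []
LOAD_FAST_LOAD_FAST p,u → push 8,2. Stack: [8, 2]
BINARY_OP - → 8 - 2 = 6. Stack: [6]
LOAD_FAST x → push 8. Stack: [6, 8]
BINARY_OP ^ → 6 ^ 8 = 14. Stack: [14]
STORE_FAST r → r=14. Stack: []
LOAD_FAST_LOAD_FAST r,u → push 14,2. Stack: [14, 2]
BINARY_OP * → 14 * 2 = 28. Stack: [28]
RETURN_VALUE → return 28.

28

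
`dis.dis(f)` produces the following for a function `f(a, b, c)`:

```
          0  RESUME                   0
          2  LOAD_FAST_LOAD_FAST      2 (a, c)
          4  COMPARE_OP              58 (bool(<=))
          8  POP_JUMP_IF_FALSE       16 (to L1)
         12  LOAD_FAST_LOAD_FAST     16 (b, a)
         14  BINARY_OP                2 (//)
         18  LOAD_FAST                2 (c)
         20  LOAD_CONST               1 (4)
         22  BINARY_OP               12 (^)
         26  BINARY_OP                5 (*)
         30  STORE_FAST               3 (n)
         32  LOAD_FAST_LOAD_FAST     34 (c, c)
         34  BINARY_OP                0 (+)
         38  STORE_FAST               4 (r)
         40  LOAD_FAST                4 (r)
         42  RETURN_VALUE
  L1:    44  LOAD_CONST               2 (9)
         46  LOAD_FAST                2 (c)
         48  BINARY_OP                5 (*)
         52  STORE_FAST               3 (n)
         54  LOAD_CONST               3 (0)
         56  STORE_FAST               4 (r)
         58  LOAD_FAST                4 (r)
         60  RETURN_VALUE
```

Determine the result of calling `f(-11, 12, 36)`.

LOAD_FAST_LOAD_FAST a,c → push -11,36. Stack: [-11, 36]
COMPARE_OP bool(<=) → -11 vs 36 = True. Stack: [True]
POP_JUMP_IF_FALSE → pop True; no jump. Stack: []
LOAD_FAST_LOAD_FAST b,a → push 12,-11. Stack: [12, -11]
BINARY_OP // → 12 // -11 = -2. Stack: [-2]
LOAD_FAST c → push 36. Stack: [-2, 36]
LOAD_CONST → push 4. Stack: [-2, 36, 4]
BINARY_OP ^ → 36 ^ 4 = 32. Stack: [-2, 32]
BINARY_OP * → -2 * 32 = -64. Stack: [-64]
STORE_FAST n → n=-64. Stack: []
LOAD_FAST_LOAD_FAST c,c → push 36,36. Stack: [36, 36]
BINARY_OP + → 36 + 36 = 72. Stack: [72]
STORE_FAST r → r=72. Stack: []
LOAD_FAST r → push 72. Stack: [72]
RETURN_VALUE → return 72.

72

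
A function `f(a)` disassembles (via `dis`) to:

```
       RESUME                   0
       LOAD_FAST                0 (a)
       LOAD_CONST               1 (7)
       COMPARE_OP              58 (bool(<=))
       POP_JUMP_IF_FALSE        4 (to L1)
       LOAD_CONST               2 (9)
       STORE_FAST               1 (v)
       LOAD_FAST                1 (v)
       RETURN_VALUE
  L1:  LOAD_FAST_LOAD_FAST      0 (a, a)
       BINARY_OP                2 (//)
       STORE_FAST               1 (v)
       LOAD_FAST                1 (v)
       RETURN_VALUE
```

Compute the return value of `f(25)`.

1

LOAD_FAST a → push 25. Stack: [25]
LOAD_CONST → push 7. Stack: [25, 7]
COMPARE_OP bool(<=) → 25 vs 7 = False. Stack: [False]
POP_JUMP_IF_FALSE → pop False; jump. Stack: []
LOAD_FAST_LOAD_FAST a,a → push 25,25. Stack: [25, 25]
BINARY_OP // → 25 // 25 = 1. Stack: [1]
STORE_FAST v → v=1. Stack: []
LOAD_FAST v → push 1. Stack: [1]
RETURN_VALUE → return 1.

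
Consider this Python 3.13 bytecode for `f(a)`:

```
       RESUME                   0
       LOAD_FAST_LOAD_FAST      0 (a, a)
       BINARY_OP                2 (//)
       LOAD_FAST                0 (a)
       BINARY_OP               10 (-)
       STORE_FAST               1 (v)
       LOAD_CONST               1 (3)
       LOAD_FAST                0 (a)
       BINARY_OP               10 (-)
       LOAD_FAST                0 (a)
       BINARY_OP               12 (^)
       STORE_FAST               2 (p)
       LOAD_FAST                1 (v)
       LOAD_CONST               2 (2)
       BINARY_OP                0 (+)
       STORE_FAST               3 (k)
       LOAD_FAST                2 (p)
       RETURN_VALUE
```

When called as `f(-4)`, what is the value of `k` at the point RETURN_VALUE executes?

7

LOAD_FAST_LOAD_FAST a,a → push -4,-4. Stack: [-4, -4]
BINARY_OP // → -4 // -4 = 1. Stack: [1]
LOAD_FAST a → push -4. Stack: [1, -4]
BINARY_OP - → 1 - -4 = 5. Stack: [5]
STORE_FAST v → v=5. Stack: []
LOAD_CONST → push 3. Stack: [3]
LOAD_FAST a → push -4. Stack: [3, -4]
BINARY_OP - → 3 - -4 = 7. Stack: [7]
LOAD_FAST a → push -4. Stack: [7, -4]
BINARY_OP ^ → 7 ^ -4 = -5. Stack: [-5]
STORE_FAST p → p=-5. Stack: []
LOAD_FAST v → push 5. Stack: [5]
LOAD_CONST → push 2. Stack: [5, 2]
BINARY_OP + → 5 + 2 = 7. Stack: [7]
STORE_FAST k → k=7. Stack: []
LOAD_FAST p → push -5. Stack: [-5]
RETURN_VALUE → return -5.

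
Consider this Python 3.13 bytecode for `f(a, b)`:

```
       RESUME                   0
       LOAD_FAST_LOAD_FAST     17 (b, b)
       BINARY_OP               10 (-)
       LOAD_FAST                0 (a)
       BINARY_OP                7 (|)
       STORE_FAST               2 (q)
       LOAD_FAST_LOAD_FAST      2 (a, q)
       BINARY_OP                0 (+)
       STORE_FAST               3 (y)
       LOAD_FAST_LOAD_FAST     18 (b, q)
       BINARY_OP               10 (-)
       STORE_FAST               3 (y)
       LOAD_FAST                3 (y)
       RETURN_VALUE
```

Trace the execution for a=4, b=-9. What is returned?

LOAD_FAST_LOAD_FAST b,b → push -9,-9. Stack: [-9, -9]
BINARY_OP - → -9 - -9 = 0. Stack: [0]
LOAD_FAST a → push 4. Stack: [0, 4]
BINARY_OP | → 0 | 4 = 4. Stack: [4]
STORE_FAST q → q=4. Stack: []
LOAD_FAST_LOAD_FAST a,q → push 4,4. Stack: [4, 4]
BINARY_OP + → 4 + 4 = 8. Stack: [8]
STORE_FAST y → y=8. Stack: []
LOAD_FAST_LOAD_FAST b,q → push -9,4. Stack: [-9, 4]
BINARY_OP - → -9 - 4 = -13. Stack: [-13]
STORE_FAST y → y=-13. Stack: []
LOAD_FAST y → push -13. Stack: [-13]
RETURN_VALUE → return -13.

-13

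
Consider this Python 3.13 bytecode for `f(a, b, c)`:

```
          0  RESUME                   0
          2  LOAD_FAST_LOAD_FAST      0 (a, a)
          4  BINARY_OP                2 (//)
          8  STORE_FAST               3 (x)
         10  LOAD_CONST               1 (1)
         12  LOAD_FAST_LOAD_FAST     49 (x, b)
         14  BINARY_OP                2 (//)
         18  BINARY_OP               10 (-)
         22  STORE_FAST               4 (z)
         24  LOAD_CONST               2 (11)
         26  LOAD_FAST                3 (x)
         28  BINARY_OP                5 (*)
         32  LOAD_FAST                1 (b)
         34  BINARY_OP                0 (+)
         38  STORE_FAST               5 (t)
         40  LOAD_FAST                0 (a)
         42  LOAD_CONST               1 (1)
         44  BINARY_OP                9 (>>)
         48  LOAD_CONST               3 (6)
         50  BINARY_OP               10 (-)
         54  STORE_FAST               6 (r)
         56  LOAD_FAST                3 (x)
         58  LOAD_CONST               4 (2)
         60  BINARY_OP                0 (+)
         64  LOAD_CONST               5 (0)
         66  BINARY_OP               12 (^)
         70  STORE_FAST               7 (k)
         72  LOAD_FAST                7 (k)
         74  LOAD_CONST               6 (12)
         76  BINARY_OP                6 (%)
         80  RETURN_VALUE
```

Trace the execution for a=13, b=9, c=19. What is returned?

LOAD_FAST_LOAD_FAST a,a → push 13,13. Stack: [13, 13]
BINARY_OP // → 13 // 13 = 1. Stack: [1]
STORE_FAST x → x=1. Stack: []
LOAD_CONST → push 1. Stack: [1]
LOAD_FAST_LOAD_FAST x,b → push 1,9. Stack: [1, 1, 9]
BINARY_OP // → 1 // 9 = 0. Stack: [1, 0]
BINARY_OP - → 1 - 0 = 1. Stack: [1]
STORE_FAST z → z=1. Stack: []
LOAD_CONST → push 11. Stack: [11]
LOAD_FAST x → push 1. Stack: [11, 1]
BINARY_OP * → 11 * 1 = 11. Stack: [11]
LOAD_FAST b → push 9. Stack: [11, 9]
BINARY_OP + → 11 + 9 = 20. Stack: [20]
STORE_FAST t → t=20. Stack: []
LOAD_FAST a → push 13. Stack: [13]
LOAD_CONST → push 1. Stack: [13, 1]
BINARY_OP >> → 13 >> 1 = 6. Stack: [6]
LOAD_CONST → push 6. Stack: [6, 6]
BINARY_OP - → 6 - 6 = 0. Stack: [0]
STORE_FAST r → r=0. Stack: []
LOAD_FAST x → push 1. Stack: [1]
LOAD_CONST → push 2. Stack: [1, 2]
BINARY_OP + → 1 + 2 = 3. Stack: [3]
LOAD_CONST → push 0. Stack: [3, 0]
BINARY_OP ^ → 3 ^ 0 = 3. Stack: [3]
STORE_FAST k → k=3. Stack: []
LOAD_FAST k → push 3. Stack: [3]
LOAD_CONST → push 12. Stack: [3, 12]
BINARY_OP % → 3 % 12 = 3. Stack: [3]
RETURN_VALUE → return 3.

3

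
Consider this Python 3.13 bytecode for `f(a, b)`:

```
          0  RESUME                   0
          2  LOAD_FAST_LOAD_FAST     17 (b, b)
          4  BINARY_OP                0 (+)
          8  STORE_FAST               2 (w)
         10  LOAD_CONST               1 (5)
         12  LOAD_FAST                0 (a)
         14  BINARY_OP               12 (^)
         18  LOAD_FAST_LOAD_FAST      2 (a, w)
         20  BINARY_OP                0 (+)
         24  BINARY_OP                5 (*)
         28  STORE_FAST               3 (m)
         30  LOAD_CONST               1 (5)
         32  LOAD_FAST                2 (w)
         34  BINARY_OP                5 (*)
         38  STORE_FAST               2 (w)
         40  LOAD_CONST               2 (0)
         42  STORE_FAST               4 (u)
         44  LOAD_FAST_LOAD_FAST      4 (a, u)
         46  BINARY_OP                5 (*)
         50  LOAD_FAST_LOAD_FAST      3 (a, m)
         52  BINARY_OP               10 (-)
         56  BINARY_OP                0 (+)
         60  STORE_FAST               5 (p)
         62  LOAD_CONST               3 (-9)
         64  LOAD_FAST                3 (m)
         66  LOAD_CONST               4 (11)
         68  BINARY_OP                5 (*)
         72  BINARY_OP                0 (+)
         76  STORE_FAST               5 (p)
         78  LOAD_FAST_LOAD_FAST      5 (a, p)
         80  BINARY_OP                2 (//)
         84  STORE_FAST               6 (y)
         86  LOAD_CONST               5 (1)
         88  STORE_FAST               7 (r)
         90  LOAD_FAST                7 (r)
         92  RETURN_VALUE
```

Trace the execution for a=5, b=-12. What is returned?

1

LOAD_FAST_LOAD_FAST b,b → push -12,-12. Stack: [-12, -12]
BINARY_OP + → -12 + -12 = -24. Stack: [-24]
STORE_FAST w → w=-24. Stack: []
LOAD_CONST → push 5. Stack: [5]
LOAD_FAST a → push 5. Stack: [5, 5]
BINARY_OP ^ → 5 ^ 5 = 0. Stack: [0]
LOAD_FAST_LOAD_FAST a,w → push 5,-24. Stack: [0, 5, -24]
BINARY_OP + → 5 + -24 = -19. Stack: [0, -19]
BINARY_OP * → 0 * -19 = 0. Stack: [0]
STORE_FAST m → m=0. Stack: []
LOAD_CONST → push 5. Stack: [5]
LOAD_FAST w → push -24. Stack: [5, -24]
BINARY_OP * → 5 * -24 = -120. Stack: [-120]
STORE_FAST w → w=-120. Stack: []
LOAD_CONST → push 0. Stack: [0]
STORE_FAST u → u=0. Stack: []
LOAD_FAST_LOAD_FAST a,u → push 5,0. Stack: [5, 0]
BINARY_OP * → 5 * 0 = 0. Stack: [0]
LOAD_FAST_LOAD_FAST a,m → push 5,0. Stack: [0, 5, 0]
BINARY_OP - → 5 - 0 = 5. Stack: [0, 5]
BINARY_OP + → 0 + 5 = 5. Stack: [5]
STORE_FAST p → p=5. Stack: []
LOAD_CONST → push -9. Stack: [-9]
LOAD_FAST m → push 0. Stack: [-9, 0]
LOAD_CONST → push 11. Stack: [-9, 0, 11]
BINARY_OP * → 0 * 11 = 0. Stack: [-9, 0]
BINARY_OP + → -9 + 0 = -9. Stack: [-9]
STORE_FAST p → p=-9. Stack: []
LOAD_FAST_LOAD_FAST a,p → push 5,-9. Stack: [5, -9]
BINARY_OP // → 5 // -9 = -1. Stack: [-1]
STORE_FAST y → y=-1. Stack: []
LOAD_CONST → push 1. Stack: [1]
STORE_FAST r → r=1. Stack: []
LOAD_FAST r → push 1. Stack: [1]
RETURN_VALUE → return 1.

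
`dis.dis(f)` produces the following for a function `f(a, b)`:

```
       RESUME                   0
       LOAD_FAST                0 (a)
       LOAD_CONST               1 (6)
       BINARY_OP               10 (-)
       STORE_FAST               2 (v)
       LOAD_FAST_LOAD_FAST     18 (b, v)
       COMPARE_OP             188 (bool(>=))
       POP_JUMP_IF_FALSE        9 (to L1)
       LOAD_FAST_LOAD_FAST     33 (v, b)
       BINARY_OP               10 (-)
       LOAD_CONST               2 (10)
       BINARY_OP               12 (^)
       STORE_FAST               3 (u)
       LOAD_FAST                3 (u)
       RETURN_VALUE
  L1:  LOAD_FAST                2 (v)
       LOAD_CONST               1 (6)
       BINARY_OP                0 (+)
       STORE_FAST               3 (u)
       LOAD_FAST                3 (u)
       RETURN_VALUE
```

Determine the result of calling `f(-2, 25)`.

-43

LOAD_FAST a → push -2. Stack: [-2]
LOAD_CONST → push 6. Stack: [-2, 6]
BINARY_OP - → -2 - 6 = -8. Stack: [-8]
STORE_FAST v → v=-8. Stack: []
LOAD_FAST_LOAD_FAST b,v → push 25,-8. Stack: [25, -8]
COMPARE_OP bool(>=) → 25 vs -8 = True. Stack: [True]
POP_JUMP_IF_FALSE → pop True; no jump. Stack: []
LOAD_FAST_LOAD_FAST v,b → push -8,25. Stack: [-8, 25]
BINARY_OP - → -8 - 25 = -33. Stack: [-33]
LOAD_CONST → push 10. Stack: [-33, 10]
BINARY_OP ^ → -33 ^ 10 = -43. Stack: [-43]
STORE_FAST u → u=-43. Stack: []
LOAD_FAST u → push -43. Stack: [-43]
RETURN_VALUE → return -43.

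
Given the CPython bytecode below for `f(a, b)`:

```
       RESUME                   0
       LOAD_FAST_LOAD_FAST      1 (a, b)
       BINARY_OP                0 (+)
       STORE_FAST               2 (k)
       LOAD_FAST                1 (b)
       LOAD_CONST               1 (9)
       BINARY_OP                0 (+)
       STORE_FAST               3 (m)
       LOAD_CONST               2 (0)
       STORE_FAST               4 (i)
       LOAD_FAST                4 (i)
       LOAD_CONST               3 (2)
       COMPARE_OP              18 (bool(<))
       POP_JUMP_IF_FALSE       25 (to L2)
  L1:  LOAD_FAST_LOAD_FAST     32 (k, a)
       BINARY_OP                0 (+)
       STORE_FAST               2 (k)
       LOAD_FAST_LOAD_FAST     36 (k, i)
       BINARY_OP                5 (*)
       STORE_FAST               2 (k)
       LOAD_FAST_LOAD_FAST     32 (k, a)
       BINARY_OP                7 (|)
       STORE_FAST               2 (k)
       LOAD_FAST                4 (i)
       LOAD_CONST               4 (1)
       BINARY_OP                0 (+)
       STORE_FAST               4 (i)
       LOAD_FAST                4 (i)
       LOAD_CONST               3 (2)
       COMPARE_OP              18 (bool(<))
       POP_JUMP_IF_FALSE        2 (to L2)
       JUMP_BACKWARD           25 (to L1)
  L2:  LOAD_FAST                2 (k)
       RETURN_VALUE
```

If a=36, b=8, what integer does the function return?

LOAD_FAST_LOAD_FAST a,b → push 36,8. Stack: [36, 8]
BINARY_OP + → 36 + 8 = 44. Stack: [44]
STORE_FAST k → k=44. Stack: []
LOAD_FAST b → push 8. Stack: [8]
LOAD_CONST → push 9. Stack: [8, 9]
BINARY_OP + → 8 + 9 = 17. Stack: [17]
STORE_FAST m → m=17. Stack: []
LOAD_CONST → push 0. Stack: [0]
STORE_FAST i → i=0. Stack: []
LOAD_FAST i → push 0. Stack: [0]
LOAD_CONST → push 2. Stack: [0, 2]
COMPARE_OP bool(<) → 0 vs 2 = True. Stack: [True]
POP_JUMP_IF_FALSE → pop True; no jump. Stack: []
LOAD_FAST_LOAD_FAST k,a → push 44,36. Stack: [44, 36]
BINARY_OP + → 44 + 36 = 80. Stack: [80]
STORE_FAST k → k=80. Stack: []
LOAD_FAST_LOAD_FAST k,i → push 80,0. Stack: [80, 0]
BINARY_OP * → 80 * 0 = 0. Stack: [0]
STORE_FAST k → k=0. Stack: []
LOAD_FAST_LOAD_FAST k,a → push 0,36. Stack: [0, 36]
BINARY_OP | → 0 | 36 = 36. Stack: [36]
STORE_FAST k → k=36. Stack: []
LOAD_FAST i → push 0. Stack: [0]
LOAD_CONST → push 1. Stack: [0, 1]
BINARY_OP + → 0 + 1 = 1. Stack: [1]
STORE_FAST i → i=1. Stack: []
LOAD_FAST i → push 1. Stack: [1]
LOAD_CONST → push 2. Stack: [1, 2]
COMPARE_OP bool(<) → 1 vs 2 = True. Stack: [True]
POP_JUMP_IF_FALSE → pop True; no jump. Stack: []
LOAD_FAST_LOAD_FAST k,a → push 36,36. Stack: [36, 36]
BINARY_OP + → 36 + 36 = 72. Stack: [72]
STORE_FAST k → k=72. Stack: []
LOAD_FAST_LOAD_FAST k,i → push 72,1. Stack: [72, 1]
BINARY_OP * → 72 * 1 = 72. Stack: [72]
STORE_FAST k → k=72. Stack: []
LOAD_FAST_LOAD_FAST k,a → push 72,36. Stack: [72, 36]
BINARY_OP | → 72 | 36 = 108. Stack: [108]
STORE_FAST k → k=108. Stack: []
LOAD_FAST i → push 1. Stack: [1]
LOAD_CONST → push 1. Stack: [1, 1]
BINARY_OP + → 1 + 1 = 2. Stack: [2]
STORE_FAST i → i=2. Stack: []
LOAD_FAST i → push 2. Stack: [2]
LOAD_CONST → push 2. Stack: [2, 2]
COMPARE_OP bool(<) → 2 vs 2 = False. Stack: [False]
POP_JUMP_IF_FALSE → pop False; jump. Stack: []
LOAD_FAST k → push 108. Stack: [108]
RETURN_VALUE → return 108.

108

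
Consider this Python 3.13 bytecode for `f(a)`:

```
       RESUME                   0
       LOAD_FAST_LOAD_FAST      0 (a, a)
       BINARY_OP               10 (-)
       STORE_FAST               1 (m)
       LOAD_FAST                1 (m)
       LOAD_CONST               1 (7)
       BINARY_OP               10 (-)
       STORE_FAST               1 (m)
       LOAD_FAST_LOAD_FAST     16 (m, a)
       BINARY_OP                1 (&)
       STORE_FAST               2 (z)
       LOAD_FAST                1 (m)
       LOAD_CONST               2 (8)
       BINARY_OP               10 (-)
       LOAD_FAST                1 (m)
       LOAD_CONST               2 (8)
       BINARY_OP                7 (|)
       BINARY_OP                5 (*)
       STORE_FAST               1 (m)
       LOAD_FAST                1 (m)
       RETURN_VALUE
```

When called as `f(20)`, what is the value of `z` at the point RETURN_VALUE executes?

LOAD_FAST_LOAD_FAST a,a → push 20,20. Stack: [20, 20]
BINARY_OP - → 20 - 20 = 0. Stack: [0]
STORE_FAST m → m=0. Stack: []
LOAD_FAST m → push 0. Stack: [0]
LOAD_CONST → push 7. Stack: [0, 7]
BINARY_OP - → 0 - 7 = -7. Stack: [-7]
STORE_FAST m → m=-7. Stack: []
LOAD_FAST_LOAD_FAST m,a → push -7,20. Stack: [-7, 20]
BINARY_OP & → -7 & 20 = 16. Stack: [16]
STORE_FAST z → z=16. Stack: []
LOAD_FAST m → push -7. Stack: [-7]
LOAD_CONST → push 8. Stack: [-7, 8]
BINARY_OP - → -7 - 8 = -15. Stack: [-15]
LOAD_FAST m → push -7. Stack: [-15, -7]
LOAD_CONST → push 8. Stack: [-15, -7, 8]
BINARY_OP | → -7 | 8 = -7. Stack: [-15, -7]
BINARY_OP * → -15 * -7 = 105. Stack: [105]
STORE_FAST m → m=105. Stack: []
LOAD_FAST m → push 105. Stack: [105]
RETURN_VALUE → return 105.

16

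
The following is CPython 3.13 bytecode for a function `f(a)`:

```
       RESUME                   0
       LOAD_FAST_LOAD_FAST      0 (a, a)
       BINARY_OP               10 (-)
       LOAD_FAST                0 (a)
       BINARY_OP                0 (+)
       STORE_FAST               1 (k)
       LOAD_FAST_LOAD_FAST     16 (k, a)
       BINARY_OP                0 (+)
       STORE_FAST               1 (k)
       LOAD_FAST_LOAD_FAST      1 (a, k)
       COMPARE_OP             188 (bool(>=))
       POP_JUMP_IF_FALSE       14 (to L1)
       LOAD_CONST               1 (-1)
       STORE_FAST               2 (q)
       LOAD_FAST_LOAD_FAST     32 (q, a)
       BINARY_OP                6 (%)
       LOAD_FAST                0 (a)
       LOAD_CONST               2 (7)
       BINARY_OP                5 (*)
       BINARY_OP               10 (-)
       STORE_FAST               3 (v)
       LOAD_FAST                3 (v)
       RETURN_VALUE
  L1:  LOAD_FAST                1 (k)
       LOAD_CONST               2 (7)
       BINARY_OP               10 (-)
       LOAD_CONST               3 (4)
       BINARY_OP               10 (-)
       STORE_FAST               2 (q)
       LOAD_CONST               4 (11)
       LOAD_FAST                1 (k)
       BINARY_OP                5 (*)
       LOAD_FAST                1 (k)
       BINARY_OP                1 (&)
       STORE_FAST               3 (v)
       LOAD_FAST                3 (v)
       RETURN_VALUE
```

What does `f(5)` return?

LOAD_FAST_LOAD_FAST a,a → push 5,5. Stack: [5, 5]
BINARY_OP - → 5 - 5 = 0. Stack: [0]
LOAD_FAST a → push 5. Stack: [0, 5]
BINARY_OP + → 0 + 5 = 5. Stack: [5]
STORE_FAST k → k=5. Stack: []
LOAD_FAST_LOAD_FAST k,a → push 5,5. Stack: [5, 5]
BINARY_OP + → 5 + 5 = 10. Stack: [10]
STORE_FAST k → k=10. Stack: []
LOAD_FAST_LOAD_FAST a,k → push 5,10. Stack: [5, 10]
COMPARE_OP bool(>=) → 5 vs 10 = False. Stack: [False]
POP_JUMP_IF_FALSE → pop False; jump. Stack: []
LOAD_FAST k → push 10. Stack: [10]
LOAD_CONST → push 7. Stack: [10, 7]
BINARY_OP - → 10 - 7 = 3. Stack: [3]
LOAD_CONST → push 4. Stack: [3, 4]
BINARY_OP - → 3 - 4 = -1. Stack: [-1]
STORE_FAST q → q=-1. Stack: []
LOAD_CONST → push 11. Stack: [11]
LOAD_FAST k → push 10. Stack: [11, 10]
BINARY_OP * → 11 * 10 = 110. Stack: [110]
LOAD_FAST k → push 10. Stack: [110, 10]
BINARY_OP & → 110 & 10 = 10. Stack: [10]
STORE_FAST v → v=10. Stack: []
LOAD_FAST v → push 10. Stack: [10]
RETURN_VALUE → return 10.

10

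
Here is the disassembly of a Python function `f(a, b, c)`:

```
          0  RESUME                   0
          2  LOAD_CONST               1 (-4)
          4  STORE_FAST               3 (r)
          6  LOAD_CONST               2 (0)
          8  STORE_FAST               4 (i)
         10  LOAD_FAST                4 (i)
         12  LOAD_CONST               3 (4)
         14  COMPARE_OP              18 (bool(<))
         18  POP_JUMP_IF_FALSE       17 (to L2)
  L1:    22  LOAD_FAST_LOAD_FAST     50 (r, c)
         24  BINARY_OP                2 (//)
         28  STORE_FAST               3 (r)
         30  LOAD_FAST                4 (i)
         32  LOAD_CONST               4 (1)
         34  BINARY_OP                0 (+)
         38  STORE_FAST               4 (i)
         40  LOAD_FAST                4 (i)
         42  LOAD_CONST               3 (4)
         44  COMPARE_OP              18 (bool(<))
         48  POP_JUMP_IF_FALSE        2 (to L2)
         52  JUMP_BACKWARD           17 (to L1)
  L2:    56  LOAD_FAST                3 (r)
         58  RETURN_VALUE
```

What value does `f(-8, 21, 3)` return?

-1

LOAD_CONST → push -4. Stack: [-4]
STORE_FAST r → r=-4. Stack: []
LOAD_CONST → push 0. Stack: [0]
STORE_FAST i → i=0. Stack: []
LOAD_FAST i → push 0. Stack: [0]
LOAD_CONST → push 4. Stack: [0, 4]
COMPARE_OP bool(<) → 0 vs 4 = True. Stack: [True]
POP_JUMP_IF_FALSE → pop True; no jump. Stack: []
LOAD_FAST_LOAD_FAST r,c → push -4,3. Stack: [-4, 3]
BINARY_OP // → -4 // 3 = -2. Stack: [-2]
STORE_FAST r → r=-2. Stack: []
LOAD_FAST i → push 0. Stack: [0]
LOAD_CONST → push 1. Stack: [0, 1]
BINARY_OP + → 0 + 1 = 1. Stack: [1]
STORE_FAST i → i=1. Stack: []
LOAD_FAST i → push 1. Stack: [1]
LOAD_CONST → push 4. Stack: [1, 4]
COMPARE_OP bool(<) → 1 vs 4 = True. Stack: [True]
POP_JUMP_IF_FALSE → pop True; no jump. Stack: []
LOAD_FAST_LOAD_FAST r,c → push -2,3. Stack: [-2, 3]
BINARY_OP // → -2 // 3 = -1. Stack: [-1]
STORE_FAST r → r=-1. Stack: []
LOAD_FAST i → push 1. Stack: [1]
LOAD_CONST → push 1. Stack: [1, 1]
BINARY_OP + → 1 + 1 = 2. Stack: [2]
STORE_FAST i → i=2. Stack: []
LOAD_FAST i → push 2. Stack: [2]
LOAD_CONST → push 4. Stack: [2, 4]
COMPARE_OP bool(<) → 2 vs 4 = True. Stack: [True]
POP_JUMP_IF_FALSE → pop True; no jump. Stack: []
LOAD_FAST_LOAD_FAST r,c → push -1,3. Stack: [-1, 3]
BINARY_OP // → -1 // 3 = -1. Stack: [-1]
STORE_FAST r → r=-1. Stack: []
LOAD_FAST i → push 2. Stack: [2]
LOAD_CONST → push 1. Stack: [2, 1]
BINARY_OP + → 2 + 1 = 3. Stack: [3]
STORE_FAST i → i=3. Stack: []
LOAD_FAST i → push 3. Stack: [3]
LOAD_CONST → push 4. Stack: [3, 4]
COMPARE_OP bool(<) → 3 vs 4 = True. Stack: [True]
POP_JUMP_IF_FALSE → pop True; no jump. Stack: []
LOAD_FAST_LOAD_FAST r,c → push -1,3. Stack: [-1, 3]
BINARY_OP // → -1 // 3 = -1. Stack: [-1]
STORE_FAST r → r=-1. Stack: []
LOAD_FAST i → push 3. Stack: [3]
LOAD_CONST → push 1. Stack: [3, 1]
BINARY_OP + → 3 + 1 = 4. Stack: [4]
STORE_FAST i → i=4. Stack: []
LOAD_FAST i → push 4. Stack: [4]
LOAD_CONST → push 4. Stack: [4, 4]
COMPARE_OP bool(<) → 4 vs 4 = False. Stack: [False]
POP_JUMP_IF_FALSE → pop False; jump. Stack: []
LOAD_FAST r → push -1. Stack: [-1]
RETURN_VALUE → return -1.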